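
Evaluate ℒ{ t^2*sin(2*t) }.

L{sin(2t)} = 2/(s^2 + 4).
Then apply L{t^2·g(t)} = (-1)^2 d^2/ds^2[H(s)] with H(s) = 2/(s^2 + 4):
differentiating 2 times and applying the sign gives 4*(3*s^2 - 4)/(s^2 + 4)^3.

4*(3*s^2 - 4)/(s^2 + 4)^3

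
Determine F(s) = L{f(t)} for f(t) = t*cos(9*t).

L{cos(9t)} = s/(s^2 + 81).
Then apply L{t·g(t)} = -d/ds[G(s)] with G(s) = s/(s^2 + 81):
differentiating 1 time and applying the sign gives (s - 9)*(s + 9)/(s^2 + 81)^2.

F(s) = (s - 9)*(s + 9)/(s^2 + 81)^2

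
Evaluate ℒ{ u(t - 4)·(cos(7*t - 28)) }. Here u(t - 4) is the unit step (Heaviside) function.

By the second shifting theorem, L{u(t - c)·g(t - c)} = e^(-cs)·G(s) with c = 4 and G(s) = L{g(t)}.
L{cos(7t)} = s/(s^2 + 49).

s*exp(-4*s)/(s^2 + 49)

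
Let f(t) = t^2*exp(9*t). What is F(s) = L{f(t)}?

L{e^(9t)} = 1/(s - 9).
Then apply L{t^2·g(t)} = (-1)^2 d^2/ds^2[G(s)] with G(s) = 1/(s - 9):
differentiating 2 times and applying the sign gives 2/(s - 9)^3.

F(s) = 2/(s - 9)^3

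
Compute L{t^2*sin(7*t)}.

14*(3*s^2 - 49)/(s^2 + 49)^3

L{sin(7t)} = 7/(s^2 + 49).
Then apply L{t^2·g(t)} = (-1)^2 d^2/ds^2[H(s)] with H(s) = 7/(s^2 + 49):
differentiating 2 times and applying the sign gives 14*(3*s^2 - 49)/(s^2 + 49)^3.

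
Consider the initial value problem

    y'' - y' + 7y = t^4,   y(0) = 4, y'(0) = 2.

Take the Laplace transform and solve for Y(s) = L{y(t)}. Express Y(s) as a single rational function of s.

Take the Laplace transform of both sides.
The derivative rules (L{y''} = s^2 Y - s·y(0) - y'(0) and L{y'} = sY - y(0), with y(0) = 4, y'(0) = 2) turn the left side into (s^2 - s + 7)Y - (4*s - 2).
The right side is L{t^4} = 24/s^5.
So (s^2 - s + 7)Y = 24/s^5 + (4*s - 2).
Isolate Y and clear denominators.

Y(s) = (4*s^6 - 2*s^5 + 24)/(s^7 - s^6 + 7*s^5)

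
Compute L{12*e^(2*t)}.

12/(s - 2)

L{12} = 12/s.
By the first shifting theorem, multiplying by e^(2t) replaces s with s - 2.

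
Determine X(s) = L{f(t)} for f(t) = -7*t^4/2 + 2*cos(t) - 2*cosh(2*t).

X(s) = 2*s/(s^2 + 1) - 2*s/(s^2 - 4) - 84/s^5

The transform is linear, so treat each term independently.
(2)·[L{cos(t)} = s/(s^2 + 1)]; (-7/2)·[L{t^4} = 4!/s^5 = 24/s^5]; (-2)·[L{cosh(2t)} = s/(s^2 - 4)].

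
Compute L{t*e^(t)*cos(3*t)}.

(s - 4)*(s + 2)/(s^2 - 2*s + 10)^2

L{cos(3t)} = s/(s^2 + 9).
Multiplying by e^(t) shifts s → s - 1, so L{e^(t)*cos(3*t)} = (s - 1)/((s - 1)^2 + 9).
Then apply L{t·g(t)} = -d/ds[G(s)] with G(s) = (s - 1)/((s - 1)^2 + 9):
differentiating 1 time and applying the sign gives (s - 4)*(s + 2)/(s^2 - 2*s + 10)^2.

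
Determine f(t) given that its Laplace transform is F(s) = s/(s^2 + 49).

Since L{cos(7t)} = s/(s^2 + 49), the inverse is cos(7*t).

f(t) = cos(7*t)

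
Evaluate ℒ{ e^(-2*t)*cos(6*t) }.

L{cos(6t)} = s/(s^2 + 36).
By the first shifting theorem, multiplying by e^(-2t) replaces s with s + 2.

(s + 2)/((s + 2)^2 + 36)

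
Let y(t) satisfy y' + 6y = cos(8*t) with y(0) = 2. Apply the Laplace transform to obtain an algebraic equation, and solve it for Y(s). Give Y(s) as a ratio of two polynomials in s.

Take the Laplace transform of both sides.
With L{y'} = sY - y(0) = sY - 2: the LHS transforms to (s + 6)Y - (2).
The right side is L{cos(8*t)} = s/(s^2 + 64).
So (s + 6)Y = s/(s^2 + 64) + (2).
Divide through and combine into a single rational function.

Y(s) = (2*s^2 + s + 128)/(s^3 + 6*s^2 + 64*s + 384)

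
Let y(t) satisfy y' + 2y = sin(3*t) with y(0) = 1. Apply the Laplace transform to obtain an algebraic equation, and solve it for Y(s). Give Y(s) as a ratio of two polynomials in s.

Y(s) = (s^2 + 12)/(s^3 + 2*s^2 + 9*s + 18)

Take the Laplace transform of both sides.
The derivative rules (L{y'} = sY - y(0) = sY - 1) turn the left side into (s + 2)Y - (1).
The right side is L{sin(3*t)} = 3/(s^2 + 9).
So (s + 2)Y = 3/(s^2 + 9) + (1).
Isolate Y and clear denominators.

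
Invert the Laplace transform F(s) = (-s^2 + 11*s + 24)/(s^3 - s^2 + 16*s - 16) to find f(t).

Factor the denominator: s^3 - s^2 + 16*s - 16 = (s - 1)*(s^2 + 16).
Partial fraction decomposition gives [2/(s - 1)] + [-3*s/(s^2 + 16)] + [8/(s^2 + 16)].
Invert each term: 2/(s - 1) ↔ 2e^(t); -3·s/(s^2 + 16) ↔ -3cos(4t); 2·4/(s^2 + 16) ↔ 2sin(4t).

f(t) = 2*exp(t) + 2*sin(4*t) - 3*cos(4*t)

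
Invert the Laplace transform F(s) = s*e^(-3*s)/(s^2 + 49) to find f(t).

The factor e^(-3s) signals a time shift by c = 3 (second shifting theorem).
L{cos(7t)} = s/(s^2 + 49), so L^-1{s/(s^2 + 49)} = cos(7*t).
Hence the inverse is u(t - 3) times that function evaluated at t - 3.

f(t) = Heaviside(t - 3)*(cos(7*t - 21))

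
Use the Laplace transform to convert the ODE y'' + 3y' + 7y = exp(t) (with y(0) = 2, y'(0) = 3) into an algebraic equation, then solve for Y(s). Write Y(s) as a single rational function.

Apply the Laplace transform to the equation.
Using L{y''} = s^2 Y - s·y(0) - y'(0) and L{y'} = sY - y(0), with y(0) = 2, y'(0) = 3, the left side becomes (s^2 + 3*s + 7)Y - (2*s + 9).
The right side is L{exp(t)} = 1/(s - 1).
So (s^2 + 3*s + 7)Y = 1/(s - 1) + (2*s + 9).
Isolate Y and clear denominators.

Y(s) = (2*s^2 + 7*s - 8)/(s^3 + 2*s^2 + 4*s - 7)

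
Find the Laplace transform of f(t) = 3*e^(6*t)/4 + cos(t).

s/(s^2 + 1) + 3/(4*(s - 6))

The transform is linear, so treat each term independently.
(3/4)·[L{e^(6t)} = 1/(s - 6)]; L{cos(t)} = s/(s^2 + 1).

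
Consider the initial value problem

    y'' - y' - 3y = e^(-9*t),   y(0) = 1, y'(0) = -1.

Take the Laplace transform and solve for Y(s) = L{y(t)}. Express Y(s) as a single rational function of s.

Transform both sides with L{·}.
With L{y''} = s^2 Y - s·y(0) - y'(0) and L{y'} = sY - y(0), with y(0) = 1, y'(0) = -1: the LHS transforms to (s^2 - s - 3)Y - (s - 2).
The right side is L{e^(-9*t)} = 1/(s + 9).
So (s^2 - s - 3)Y = 1/(s + 9) + (s - 2).
Isolate Y and clear denominators.

Y(s) = (s^2 + 7*s - 17)/(s^3 + 8*s^2 - 12*s - 27)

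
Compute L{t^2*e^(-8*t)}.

L{e^(-8t)} = 1/(s + 8).
Then apply L{t^2·g(t)} = (-1)^2 d^2/ds^2[G(s)] with G(s) = 1/(s + 8):
differentiating 2 times and applying the sign gives 2/(s + 8)^3.

2/(s + 8)^3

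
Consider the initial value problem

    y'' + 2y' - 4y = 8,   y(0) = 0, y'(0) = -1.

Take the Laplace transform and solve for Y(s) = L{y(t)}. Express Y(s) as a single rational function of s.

Y(s) = (-s + 8)/(s^3 + 2*s^2 - 4*s)

Transform both sides with L{·}.
With L{y''} = s^2 Y - s·y(0) - y'(0) and L{y'} = sY - y(0), with y(0) = 0, y'(0) = -1: the LHS transforms to (s^2 + 2*s - 4)Y - (-1).
The right side is L{8} = 8/s.
So (s^2 + 2*s - 4)Y = 8/s + (-1).
Divide through and combine into a single rational function.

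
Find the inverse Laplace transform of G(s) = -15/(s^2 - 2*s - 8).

Rewrite the denominator: s^2 - 2*s - 8 = (s - 1)^2 - 9.
The form in (s - 1) signals a first-shifting-theorem factor e^(t).
Since L{sinh(3t)} = 3/(s^2 - 9), the inverse is e^(t)*sinh(3*t), scaled by -5.

-5*exp(t)*sinh(3*t)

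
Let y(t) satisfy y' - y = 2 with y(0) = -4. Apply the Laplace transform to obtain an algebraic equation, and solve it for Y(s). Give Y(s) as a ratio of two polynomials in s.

Transform both sides with L{·}.
With L{y'} = sY - y(0) = sY - (-4): the LHS transforms to (s - 1)Y - (-4).
The right side is L{2} = 2/s.
So (s - 1)Y = 2/s + (-4).
Divide through and combine into a single rational function.

Y(s) = (-4*s + 2)/(s^2 - s)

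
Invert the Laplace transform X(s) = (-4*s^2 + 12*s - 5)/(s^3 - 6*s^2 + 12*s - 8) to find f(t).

f(t) = 3*t^2*exp(2*t)/2 - 4*t*exp(2*t) - 4*exp(2*t)

Factor the denominator: s^3 - 6*s^2 + 12*s - 8 = (s - 2)^3.
Partial fraction decomposition gives [-4/(s - 2)] + [-4/(s - 2)^2] + [3/(s - 2)^3].
Invert each term: -4/(s - 2) ↔ -4e^(2t); -4/(s - 2)^2 ↔ -4t·e^(2t); 3/(s - 2)^3 ↔ (3/2)t^2·e^(2t).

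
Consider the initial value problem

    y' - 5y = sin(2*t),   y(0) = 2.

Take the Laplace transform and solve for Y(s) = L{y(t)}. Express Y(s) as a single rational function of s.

Y(s) = (2*s^2 + 10)/(s^3 - 5*s^2 + 4*s - 20)

Apply the Laplace transform to the equation.
The derivative rules (L{y'} = sY - y(0) = sY - 2) turn the left side into (s - 5)Y - (2).
The right side is L{sin(2*t)} = 2/(s^2 + 4).
So (s - 5)Y = 2/(s^2 + 4) + (2).
Divide through and combine into a single rational function.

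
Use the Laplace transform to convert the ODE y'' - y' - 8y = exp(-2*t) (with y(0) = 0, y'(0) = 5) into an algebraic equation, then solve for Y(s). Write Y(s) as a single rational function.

Apply the Laplace transform to the equation.
The derivative rules (L{y''} = s^2 Y - s·y(0) - y'(0) and L{y'} = sY - y(0), with y(0) = 0, y'(0) = 5) turn the left side into (s^2 - s - 8)Y - (5).
The right side is L{exp(-2*t)} = 1/(s + 2).
So (s^2 - s - 8)Y = 1/(s + 2) + (5).
Divide through and combine into a single rational function.

Y(s) = (5*s + 11)/(s^3 + s^2 - 10*s - 16)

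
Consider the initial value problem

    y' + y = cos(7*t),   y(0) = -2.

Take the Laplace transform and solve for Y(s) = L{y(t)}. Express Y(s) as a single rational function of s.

Y(s) = (-2*s^2 + s - 98)/(s^3 + s^2 + 49*s + 49)

Laplace-transform each side.
The derivative rules (L{y'} = sY - y(0) = sY - (-2)) turn the left side into (s + 1)Y - (-2).
The right side is L{cos(7*t)} = s/(s^2 + 49).
So (s + 1)Y = s/(s^2 + 49) + (-2).
Isolate Y and clear denominators.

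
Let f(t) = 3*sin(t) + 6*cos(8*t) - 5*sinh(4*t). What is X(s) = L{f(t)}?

X(s) = 6*s/(s^2 + 64) + 3/(s^2 + 1) - 20/(s^2 - 16)

The transform is linear, so treat each term independently.
(-5)·[L{sinh(4t)} = 4/(s^2 - 16)]; (3)·[L{sin(t)} = 1/(s^2 + 1)]; (6)·[L{cos(8t)} = s/(s^2 + 64)].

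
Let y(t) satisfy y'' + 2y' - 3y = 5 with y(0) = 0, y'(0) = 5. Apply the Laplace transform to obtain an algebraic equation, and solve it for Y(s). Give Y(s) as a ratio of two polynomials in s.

Y(s) = (5*s + 5)/(s^3 + 2*s^2 - 3*s)

Apply the Laplace transform to the equation.
With L{y''} = s^2 Y - s·y(0) - y'(0) and L{y'} = sY - y(0), with y(0) = 0, y'(0) = 5: the LHS transforms to (s^2 + 2*s - 3)Y - (5).
The right side is L{5} = 5/s.
So (s^2 + 2*s - 3)Y = 5/s + (5).
Divide through and combine into a single rational function.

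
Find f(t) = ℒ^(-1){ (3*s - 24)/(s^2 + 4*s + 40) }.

Complete the square in the denominator: s^2 + 4*s + 40 = (s + 2)^2 + 6^2.
Split the numerator to match: 3*s - 24 = 3·(s + 2) - 5·6.
Invert each term: 3·(s + 2)/((s + 2)^2 + 36) ↔ 3e^(-2t)cos(6t); -5·6/((s + 2)^2 + 36) ↔ -5e^(-2t)sin(6t).

f(t) = -5*exp(-2*t)*sin(6*t) + 3*exp(-2*t)*cos(6*t)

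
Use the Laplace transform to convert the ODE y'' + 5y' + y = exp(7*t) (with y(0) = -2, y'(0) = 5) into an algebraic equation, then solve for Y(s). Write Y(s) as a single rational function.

Laplace-transform each side.
The derivative rules (L{y''} = s^2 Y - s·y(0) - y'(0) and L{y'} = sY - y(0), with y(0) = -2, y'(0) = 5) turn the left side into (s^2 + 5*s + 1)Y - (-2*s - 5).
The right side is L{exp(7*t)} = 1/(s - 7).
So (s^2 + 5*s + 1)Y = 1/(s - 7) + (-2*s - 5).
Solve for Y(s) and write it as one ratio of polynomials.

Y(s) = (-2*s^2 + 9*s + 36)/(s^3 - 2*s^2 - 34*s - 7)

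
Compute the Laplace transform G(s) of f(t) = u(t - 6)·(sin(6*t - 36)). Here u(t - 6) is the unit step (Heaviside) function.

By the second shifting theorem, L{u(t - c)·g(t - c)} = e^(-cs)·H(s) with c = 6 and H(s) = L{g(t)}.
L{sin(6t)} = 6/(s^2 + 36).

G(s) = 6*exp(-6*s)/(s^2 + 36)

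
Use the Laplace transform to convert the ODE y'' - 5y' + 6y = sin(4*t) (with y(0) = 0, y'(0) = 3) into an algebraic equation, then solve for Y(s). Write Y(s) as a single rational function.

Laplace-transform each side.
With L{y''} = s^2 Y - s·y(0) - y'(0) and L{y'} = sY - y(0), with y(0) = 0, y'(0) = 3: the LHS transforms to (s^2 - 5*s + 6)Y - (3).
The right side is L{sin(4*t)} = 4/(s^2 + 16).
So (s^2 - 5*s + 6)Y = 4/(s^2 + 16) + (3).
Divide through and combine into a single rational function.

Y(s) = (3*s^2 + 52)/(s^4 - 5*s^3 + 22*s^2 - 80*s + 96)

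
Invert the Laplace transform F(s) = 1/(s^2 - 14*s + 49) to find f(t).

f(t) = t*exp(7*t)

Rewrite the denominator: s^2 - 14*s + 49 = (s - 7)^2.
The form in (s - 7) signals a first-shifting-theorem factor e^(7t).
Since L{t} = 1!/s^2 = 1/s^2, the inverse is t*exp(7*t).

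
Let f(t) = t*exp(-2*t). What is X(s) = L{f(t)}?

L{t} = 1!/s^2 = 1/s^2.
By the first shifting theorem, multiplying by e^(-2t) replaces s with s + 2.

X(s) = (s + 2)^(-2)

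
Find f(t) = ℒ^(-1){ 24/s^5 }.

f(t) = t^4

Since L{t^4} = 4!/s^5 = 24/s^5, the inverse is t^4.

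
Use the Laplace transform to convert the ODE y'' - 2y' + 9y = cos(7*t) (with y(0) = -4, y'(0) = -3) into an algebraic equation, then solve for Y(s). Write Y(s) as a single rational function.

Laplace-transform each side.
The derivative rules (L{y''} = s^2 Y - s·y(0) - y'(0) and L{y'} = sY - y(0), with y(0) = -4, y'(0) = -3) turn the left side into (s^2 - 2*s + 9)Y - (-4*s + 5).
The right side is L{cos(7*t)} = s/(s^2 + 49).
So (s^2 - 2*s + 9)Y = s/(s^2 + 49) + (-4*s + 5).
Divide through and combine into a single rational function.

Y(s) = (-4*s^3 + 5*s^2 - 195*s + 245)/(s^4 - 2*s^3 + 58*s^2 - 98*s + 441)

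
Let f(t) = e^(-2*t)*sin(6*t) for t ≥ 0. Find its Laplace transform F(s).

L{sin(6t)} = 6/(s^2 + 36).
By the first shifting theorem, multiplying by e^(-2t) replaces s with s + 2.

F(s) = 6/((s + 2)^2 + 36)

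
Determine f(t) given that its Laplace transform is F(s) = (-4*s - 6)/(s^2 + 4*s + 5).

f(t) = 2*exp(-2*t)*sin(t) - 4*exp(-2*t)*cos(t)

Complete the square in the denominator: s^2 + 4*s + 5 = (s + 2)^2 + 1^2.
Split the numerator to match: -4*s - 6 = -4·(s + 2) + 2·1.
Invert each term: -4·(s + 2)/((s + 2)^2 + 1) ↔ -4e^(-2t)cos(t); 2·1/((s + 2)^2 + 1) ↔ 2e^(-2t)sin(t).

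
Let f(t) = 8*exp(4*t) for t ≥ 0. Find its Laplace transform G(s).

G(s) = 8/(s - 4)

L{8} = 8/s.
By the first shifting theorem, multiplying by e^(4t) replaces s with s - 4.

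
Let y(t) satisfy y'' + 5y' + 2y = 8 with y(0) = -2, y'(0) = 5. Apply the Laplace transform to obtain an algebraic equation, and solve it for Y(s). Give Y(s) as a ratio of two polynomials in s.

Take the Laplace transform of both sides.
The derivative rules (L{y''} = s^2 Y - s·y(0) - y'(0) and L{y'} = sY - y(0), with y(0) = -2, y'(0) = 5) turn the left side into (s^2 + 5*s + 2)Y - (-2*s - 5).
The right side is L{8} = 8/s.
So (s^2 + 5*s + 2)Y = 8/s + (-2*s - 5).
Solve for Y(s) and write it as one ratio of polynomials.

Y(s) = (-2*s^2 - 5*s + 8)/(s^3 + 5*s^2 + 2*s)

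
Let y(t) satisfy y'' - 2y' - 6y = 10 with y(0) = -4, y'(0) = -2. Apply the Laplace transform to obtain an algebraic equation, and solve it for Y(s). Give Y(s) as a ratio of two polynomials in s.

Take the Laplace transform of both sides.
With L{y''} = s^2 Y - s·y(0) - y'(0) and L{y'} = sY - y(0), with y(0) = -4, y'(0) = -2: the LHS transforms to (s^2 - 2*s - 6)Y - (-4*s + 6).
The right side is L{10} = 10/s.
So (s^2 - 2*s - 6)Y = 10/s + (-4*s + 6).
Solve for Y(s) and write it as one ratio of polynomials.

Y(s) = (-4*s^2 + 6*s + 10)/(s^3 - 2*s^2 - 6*s)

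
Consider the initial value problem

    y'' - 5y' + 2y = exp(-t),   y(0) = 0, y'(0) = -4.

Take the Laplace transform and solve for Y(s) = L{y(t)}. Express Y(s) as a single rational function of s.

Y(s) = (-4*s - 3)/(s^3 - 4*s^2 - 3*s + 2)

Laplace-transform each side.
With L{y''} = s^2 Y - s·y(0) - y'(0) and L{y'} = sY - y(0), with y(0) = 0, y'(0) = -4: the LHS transforms to (s^2 - 5*s + 2)Y - (-4).
The right side is L{exp(-t)} = 1/(s + 1).
So (s^2 - 5*s + 2)Y = 1/(s + 1) + (-4).
Isolate Y and clear denominators.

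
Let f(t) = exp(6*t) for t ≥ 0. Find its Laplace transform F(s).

L{e^(6t)} = 1/(s - 6).

F(s) = 1/(s - 6)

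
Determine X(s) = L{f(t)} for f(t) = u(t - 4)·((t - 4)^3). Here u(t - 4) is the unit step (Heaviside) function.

X(s) = 6*exp(-4*s)/s^4

By the second shifting theorem, L{u(t - c)·g(t - c)} = e^(-cs)·G(s) with c = 4 and G(s) = L{g(t)}.
L{t^3} = 3!/s^4 = 6/s^4.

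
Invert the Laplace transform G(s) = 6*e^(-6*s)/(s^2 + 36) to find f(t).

f(t) = Heaviside(t - 6)*(sin(6*t - 36))

The factor e^(-6s) signals a time shift by c = 6 (second shifting theorem).
L{sin(6t)} = 6/(s^2 + 36), so L^-1{6/(s^2 + 36)} = sin(6*t).
Hence the inverse is u(t - 6) times that function evaluated at t - 6.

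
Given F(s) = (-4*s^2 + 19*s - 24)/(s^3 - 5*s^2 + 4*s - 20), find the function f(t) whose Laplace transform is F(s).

Factor the denominator: s^3 - 5*s^2 + 4*s - 20 = (s - 5)*(s^2 + 4).
Partial fraction decomposition gives [-1/(s - 5)] + [-3*s/(s^2 + 4)] + [4/(s^2 + 4)].
Invert each term: -1/(s - 5) ↔ -e^(5t); -3·s/(s^2 + 4) ↔ -3cos(2t); 2·2/(s^2 + 4) ↔ 2sin(2t).

f(t) = -exp(5*t) + 2*sin(2*t) - 3*cos(2*t)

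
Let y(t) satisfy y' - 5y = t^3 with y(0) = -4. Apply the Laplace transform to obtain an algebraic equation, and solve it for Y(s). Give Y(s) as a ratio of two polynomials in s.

Take the Laplace transform of both sides.
Using L{y'} = sY - y(0) = sY - (-4), the left side becomes (s - 5)Y - (-4).
The right side is L{t^3} = 6/s^4.
So (s - 5)Y = 6/s^4 + (-4).
Isolate Y and clear denominators.

Y(s) = (-4*s^4 + 6)/(s^5 - 5*s^4)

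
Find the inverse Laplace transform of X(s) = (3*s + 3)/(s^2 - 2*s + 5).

3*exp(t)*sin(2*t) + 3*exp(t)*cos(2*t)

Complete the square in the denominator: s^2 - 2*s + 5 = (s - 1)^2 + 2^2.
Split the numerator to match: 3*s + 3 = 3·(s - 1) + 3·2.
Invert each term: 3·(s - 1)/((s - 1)^2 + 4) ↔ 3e^(t)cos(2t); 3·2/((s - 1)^2 + 4) ↔ 3e^(t)sin(2t).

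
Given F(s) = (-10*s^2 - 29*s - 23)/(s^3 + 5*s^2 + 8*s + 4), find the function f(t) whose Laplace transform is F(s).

Factor the denominator: s^3 + 5*s^2 + 8*s + 4 = (s + 1)*(s + 2)^2.
Partial fraction decomposition gives [-6/(s + 2)] + [5/(s + 2)^2] + [-4/(s + 1)].
Invert each term: -6/(s + 2) ↔ -6e^(-2t); 5/(s + 2)^2 ↔ 5t·e^(-2t); -4/(s + 1) ↔ -4e^(-t).

f(t) = 5*t*exp(-2*t) - 4*exp(-t) - 6*exp(-2*t)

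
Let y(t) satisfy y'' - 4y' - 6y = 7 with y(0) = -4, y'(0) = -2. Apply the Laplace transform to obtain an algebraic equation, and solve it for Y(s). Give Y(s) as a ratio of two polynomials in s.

Transform both sides with L{·}.
With L{y''} = s^2 Y - s·y(0) - y'(0) and L{y'} = sY - y(0), with y(0) = -4, y'(0) = -2: the LHS transforms to (s^2 - 4*s - 6)Y - (-4*s + 14).
The right side is L{7} = 7/s.
So (s^2 - 4*s - 6)Y = 7/s + (-4*s + 14).
Divide through and combine into a single rational function.

Y(s) = (-4*s^2 + 14*s + 7)/(s^3 - 4*s^2 - 6*s)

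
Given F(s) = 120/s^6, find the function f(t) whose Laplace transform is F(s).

f(t) = t^5

Since L{t^5} = 5!/s^6 = 120/s^6, the inverse is t^5.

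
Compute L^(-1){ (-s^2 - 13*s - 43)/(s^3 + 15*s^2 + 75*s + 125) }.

-3*t^2*exp(-5*t)/2 - 3*t*exp(-5*t) - exp(-5*t)

Factor the denominator: s^3 + 15*s^2 + 75*s + 125 = (s + 5)^3.
Partial fraction decomposition gives [-1/(s + 5)] + [-3/(s + 5)^2] + [-3/(s + 5)^3].
Invert each term: -1/(s + 5) ↔ -e^(-5t); -3/(s + 5)^2 ↔ -3t·e^(-5t); -3/(s + 5)^3 ↔ (-3/2)t^2·e^(-5t).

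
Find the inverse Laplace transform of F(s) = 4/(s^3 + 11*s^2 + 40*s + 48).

-4*t*exp(-4*t) + 4*exp(-3*t) - 4*exp(-4*t)

Factor the denominator: s^3 + 11*s^2 + 40*s + 48 = (s + 3)*(s + 4)^2.
Partial fraction decomposition gives [-4/(s + 4)] + [-4/(s + 4)^2] + [4/(s + 3)].
Invert each term: -4/(s + 4) ↔ -4e^(-4t); -4/(s + 4)^2 ↔ -4t·e^(-4t); 4/(s + 3) ↔ 4e^(-3t).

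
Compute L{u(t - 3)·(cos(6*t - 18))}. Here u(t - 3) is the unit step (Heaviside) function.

s*exp(-3*s)/(s^2 + 36)

By the second shifting theorem, L{u(t - c)·g(t - c)} = e^(-cs)·G(s) with c = 3 and G(s) = L{g(t)}.
L{cos(6t)} = s/(s^2 + 36).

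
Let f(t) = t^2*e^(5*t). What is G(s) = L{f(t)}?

L{e^(5t)} = 1/(s - 5).
Then apply L{t^2·g(t)} = (-1)^2 d^2/ds^2[H(s)] with H(s) = 1/(s - 5):
differentiating 2 times and applying the sign gives 2/(s - 5)^3.

G(s) = 2/(s - 5)^3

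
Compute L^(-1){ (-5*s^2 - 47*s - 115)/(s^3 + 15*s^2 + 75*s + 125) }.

Factor the denominator: s^3 + 15*s^2 + 75*s + 125 = (s + 5)^3.
Partial fraction decomposition gives [-5/(s + 5)] + [3/(s + 5)^2] + [-5/(s + 5)^3].
Invert each term: -5/(s + 5) ↔ -5e^(-5t); 3/(s + 5)^2 ↔ 3t·e^(-5t); -5/(s + 5)^3 ↔ (-5/2)t^2·e^(-5t).

-5*t^2*exp(-5*t)/2 + 3*t*exp(-5*t) - 5*exp(-5*t)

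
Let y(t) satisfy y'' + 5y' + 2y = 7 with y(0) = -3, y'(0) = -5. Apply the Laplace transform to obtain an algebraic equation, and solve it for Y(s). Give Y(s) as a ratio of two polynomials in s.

Y(s) = (-3*s^2 - 20*s + 7)/(s^3 + 5*s^2 + 2*s)

Apply the Laplace transform to the equation.
Using L{y''} = s^2 Y - s·y(0) - y'(0) and L{y'} = sY - y(0), with y(0) = -3, y'(0) = -5, the left side becomes (s^2 + 5*s + 2)Y - (-3*s - 20).
The right side is L{7} = 7/s.
So (s^2 + 5*s + 2)Y = 7/s + (-3*s - 20).
Divide through and combine into a single rational function.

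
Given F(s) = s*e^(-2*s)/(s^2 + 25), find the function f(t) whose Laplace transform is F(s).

The factor e^(-2s) signals a time shift by c = 2 (second shifting theorem).
L{cos(5t)} = s/(s^2 + 25), so L^-1{s/(s^2 + 25)} = cos(5*t).
Hence the inverse is u(t - 2) times that function evaluated at t - 2.

f(t) = Heaviside(t - 2)*(cos(5*t - 10))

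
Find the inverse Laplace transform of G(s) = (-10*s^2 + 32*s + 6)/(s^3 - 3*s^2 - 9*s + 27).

Factor the denominator: s^3 - 3*s^2 - 9*s + 27 = (s - 3)^2*(s + 3).
Partial fraction decomposition gives [-5/(s - 3)] + [2/(s - 3)^2] + [-5/(s + 3)].
Invert each term: -5/(s - 3) ↔ -5e^(3t); 2/(s - 3)^2 ↔ 2t·e^(3t); -5/(s + 3) ↔ -5e^(-3t).

2*t*exp(3*t) - 5*exp(3*t) - 5*exp(-3*t)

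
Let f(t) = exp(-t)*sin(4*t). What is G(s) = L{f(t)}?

L{sin(4t)} = 4/(s^2 + 16).
By the first shifting theorem, multiplying by e^(-t) replaces s with s + 1.

G(s) = 4/((s + 1)^2 + 16)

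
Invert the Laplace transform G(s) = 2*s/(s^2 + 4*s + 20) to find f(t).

Complete the square in the denominator: s^2 + 4*s + 20 = (s + 2)^2 + 4^2.
Split the numerator to match: 2*s = 2·(s + 2) - 1·4.
Invert each term: 2·(s + 2)/((s + 2)^2 + 16) ↔ 2e^(-2t)cos(4t); -1·4/((s + 2)^2 + 16) ↔ -e^(-2t)sin(4t).

f(t) = -exp(-2*t)*sin(4*t) + 2*exp(-2*t)*cos(4*t)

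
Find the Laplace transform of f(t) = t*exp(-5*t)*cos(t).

(s + 4)*(s + 6)/(s^2 + 10*s + 26)^2

L{cos(t)} = s/(s^2 + 1).
Multiplying by e^(-5t) shifts s → s + 5, so L{exp(-5*t)*cos(t)} = (s + 5)/((s + 5)^2 + 1).
Then apply L{t·g(t)} = -d/ds[G(s)] with G(s) = (s + 5)/((s + 5)^2 + 1):
differentiating 1 time and applying the sign gives (s + 4)*(s + 6)/(s^2 + 10*s + 26)^2.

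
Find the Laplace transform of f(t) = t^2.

2/s^3

L{t^2} = 2!/s^3 = 2/s^3.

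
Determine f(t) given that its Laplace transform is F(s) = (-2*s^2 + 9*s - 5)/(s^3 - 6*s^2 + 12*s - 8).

f(t) = 5*t^2*exp(2*t)/2 + t*exp(2*t) - 2*exp(2*t)

Factor the denominator: s^3 - 6*s^2 + 12*s - 8 = (s - 2)^3.
Partial fraction decomposition gives [-2/(s - 2)] + [(s - 2)^(-2)] + [5/(s - 2)^3].
Invert each term: -2/(s - 2) ↔ -2e^(2t); 1/(s - 2)^2 ↔ t·e^(2t); 5/(s - 2)^3 ↔ (5/2)t^2·e^(2t).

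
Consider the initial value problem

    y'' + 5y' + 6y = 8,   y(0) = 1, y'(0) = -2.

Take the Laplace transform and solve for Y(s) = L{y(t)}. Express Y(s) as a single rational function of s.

Laplace-transform each side.
Using L{y''} = s^2 Y - s·y(0) - y'(0) and L{y'} = sY - y(0), with y(0) = 1, y'(0) = -2, the left side becomes (s^2 + 5*s + 6)Y - (s + 3).
The right side is L{8} = 8/s.
So (s^2 + 5*s + 6)Y = 8/s + (s + 3).
Solve for Y(s) and write it as one ratio of polynomials.

Y(s) = (s^2 + 3*s + 8)/(s^3 + 5*s^2 + 6*s)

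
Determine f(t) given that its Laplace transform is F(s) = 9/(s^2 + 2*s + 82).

Rewrite the denominator: s^2 + 2*s + 82 = (s + 1)^2 + 81.
The form in (s + 1) signals a first-shifting-theorem factor e^(-t).
Since L{sin(9t)} = 9/(s^2 + 81), the inverse is exp(-t)*sin(9*t).

f(t) = exp(-t)*sin(9*t)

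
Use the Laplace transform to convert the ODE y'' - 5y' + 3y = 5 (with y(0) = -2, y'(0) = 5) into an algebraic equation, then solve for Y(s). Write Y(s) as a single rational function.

Apply the Laplace transform to the equation.
Using L{y''} = s^2 Y - s·y(0) - y'(0) and L{y'} = sY - y(0), with y(0) = -2, y'(0) = 5, the left side becomes (s^2 - 5*s + 3)Y - (-2*s + 15).
The right side is L{5} = 5/s.
So (s^2 - 5*s + 3)Y = 5/s + (-2*s + 15).
Isolate Y and clear denominators.

Y(s) = (-2*s^2 + 15*s + 5)/(s^3 - 5*s^2 + 3*s)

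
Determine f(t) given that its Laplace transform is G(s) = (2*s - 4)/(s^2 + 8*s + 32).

f(t) = -3*exp(-4*t)*sin(4*t) + 2*exp(-4*t)*cos(4*t)

Complete the square in the denominator: s^2 + 8*s + 32 = (s + 4)^2 + 4^2.
Split the numerator to match: 2*s - 4 = 2·(s + 4) - 3·4.
Invert each term: 2·(s + 4)/((s + 4)^2 + 16) ↔ 2e^(-4t)cos(4t); -3·4/((s + 4)^2 + 16) ↔ -3e^(-4t)sin(4t).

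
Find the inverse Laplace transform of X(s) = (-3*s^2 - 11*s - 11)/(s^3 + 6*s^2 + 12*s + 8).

-t^2*exp(-2*t)/2 + t*exp(-2*t) - 3*exp(-2*t)

Factor the denominator: s^3 + 6*s^2 + 12*s + 8 = (s + 2)^3.
Partial fraction decomposition gives [-3/(s + 2)] + [(s + 2)^(-2)] + [-1/(s + 2)^3].
Invert each term: -3/(s + 2) ↔ -3e^(-2t); 1/(s + 2)^2 ↔ t·e^(-2t); -1/(s + 2)^3 ↔ (-1/2)t^2·e^(-2t).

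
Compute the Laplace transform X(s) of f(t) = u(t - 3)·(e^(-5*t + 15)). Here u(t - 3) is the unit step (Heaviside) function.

By the second shifting theorem, L{u(t - c)·g(t - c)} = e^(-cs)·G(s) with c = 3 and G(s) = L{g(t)}.
L{e^(-5t)} = 1/(s + 5).

X(s) = exp(-3*s)/(s + 5)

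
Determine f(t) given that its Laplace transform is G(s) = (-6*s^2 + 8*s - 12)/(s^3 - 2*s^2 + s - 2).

f(t) = -4*exp(2*t) + 4*sin(t) - 2*cos(t)

Factor the denominator: s^3 - 2*s^2 + s - 2 = (s - 2)*(s^2 + 1).
Partial fraction decomposition gives [-4/(s - 2)] + [-2*s/(s^2 + 1)] + [4/(s^2 + 1)].
Invert each term: -4/(s - 2) ↔ -4e^(2t); -2·s/(s^2 + 1) ↔ -2cos(t); 4·1/(s^2 + 1) ↔ 4sin(t).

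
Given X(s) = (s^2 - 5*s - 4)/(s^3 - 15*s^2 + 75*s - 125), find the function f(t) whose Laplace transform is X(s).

f(t) = -2*t^2*exp(5*t) + 5*t*exp(5*t) + exp(5*t)

Factor the denominator: s^3 - 15*s^2 + 75*s - 125 = (s - 5)^3.
Partial fraction decomposition gives [1/(s - 5)] + [5/(s - 5)^2] + [-4/(s - 5)^3].
Invert each term: 1/(s - 5) ↔ e^(5t); 5/(s - 5)^2 ↔ 5t·e^(5t); -4/(s - 5)^3 ↔ (-2)t^2·e^(5t).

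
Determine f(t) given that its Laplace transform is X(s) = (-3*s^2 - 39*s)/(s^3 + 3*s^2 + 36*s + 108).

Factor the denominator: s^3 + 3*s^2 + 36*s + 108 = (s + 3)*(s^2 + 36).
Partial fraction decomposition gives [2/(s + 3)] + [-5*s/(s^2 + 36)] + [-24/(s^2 + 36)].
Invert each term: 2/(s + 3) ↔ 2e^(-3t); -5·s/(s^2 + 36) ↔ -5cos(6t); -4·6/(s^2 + 36) ↔ -4sin(6t).

f(t) = -4*sin(6*t) - 5*cos(6*t) + 2*exp(-3*t)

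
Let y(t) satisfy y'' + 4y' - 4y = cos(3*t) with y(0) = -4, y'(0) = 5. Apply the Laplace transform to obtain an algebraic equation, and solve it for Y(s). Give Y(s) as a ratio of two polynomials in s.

Take the Laplace transform of both sides.
Using L{y''} = s^2 Y - s·y(0) - y'(0) and L{y'} = sY - y(0), with y(0) = -4, y'(0) = 5, the left side becomes (s^2 + 4*s - 4)Y - (-4*s - 11).
The right side is L{cos(3*t)} = s/(s^2 + 9).
So (s^2 + 4*s - 4)Y = s/(s^2 + 9) + (-4*s - 11).
Isolate Y and clear denominators.

Y(s) = (-4*s^3 - 11*s^2 - 35*s - 99)/(s^4 + 4*s^3 + 5*s^2 + 36*s - 36)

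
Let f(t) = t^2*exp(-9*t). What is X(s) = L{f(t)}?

X(s) = 2/(s + 9)^3

L{e^(-9t)} = 1/(s + 9).
Then apply L{t^2·g(t)} = (-1)^2 d^2/ds^2[G(s)] with G(s) = 1/(s + 9):
differentiating 2 times and applying the sign gives 2/(s + 9)^3.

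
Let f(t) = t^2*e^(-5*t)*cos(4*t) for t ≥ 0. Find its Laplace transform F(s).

L{cos(4t)} = s/(s^2 + 16).
Multiplying by e^(-5t) shifts s → s + 5, so L{e^(-5*t)*cos(4*t)} = (s + 5)/((s + 5)^2 + 16).
Then apply L{t^2·g(t)} = (-1)^2 d^2/ds^2[G(s)] with G(s) = (s + 5)/((s + 5)^2 + 16):
differentiating 2 times and applying the sign gives 2*(s + 5)*(s^2 + 10*s - 23)/(s^2 + 10*s + 41)^3.

F(s) = 2*(s + 5)*(s^2 + 10*s - 23)/(s^2 + 10*s + 41)^3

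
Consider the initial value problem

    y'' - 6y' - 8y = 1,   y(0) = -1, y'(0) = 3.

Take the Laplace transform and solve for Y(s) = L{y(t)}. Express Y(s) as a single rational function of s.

Y(s) = (-s^2 + 9*s + 1)/(s^3 - 6*s^2 - 8*s)

Apply the Laplace transform to the equation.
The derivative rules (L{y''} = s^2 Y - s·y(0) - y'(0) and L{y'} = sY - y(0), with y(0) = -1, y'(0) = 3) turn the left side into (s^2 - 6*s - 8)Y - (-s + 9).
The right side is L{1} = 1/s.
So (s^2 - 6*s - 8)Y = 1/s + (-s + 9).
Divide through and combine into a single rational function.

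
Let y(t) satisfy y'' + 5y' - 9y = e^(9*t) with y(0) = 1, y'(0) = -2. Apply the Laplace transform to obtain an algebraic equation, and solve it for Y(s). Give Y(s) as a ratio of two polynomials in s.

Y(s) = (s^2 - 6*s - 26)/(s^3 - 4*s^2 - 54*s + 81)

Apply the Laplace transform to the equation.
Using L{y''} = s^2 Y - s·y(0) - y'(0) and L{y'} = sY - y(0), with y(0) = 1, y'(0) = -2, the left side becomes (s^2 + 5*s - 9)Y - (s + 3).
The right side is L{e^(9*t)} = 1/(s - 9).
So (s^2 + 5*s - 9)Y = 1/(s - 9) + (s + 3).
Divide through and combine into a single rational function.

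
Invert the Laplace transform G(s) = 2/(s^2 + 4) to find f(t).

Since L{sin(2t)} = 2/(s^2 + 4), the inverse is sin(2*t).

f(t) = sin(2*t)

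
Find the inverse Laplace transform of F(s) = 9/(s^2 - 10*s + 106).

Rewrite the denominator: s^2 - 10*s + 106 = (s - 5)^2 + 81.
The form in (s - 5) signals a first-shifting-theorem factor e^(5t).
Since L{sin(9t)} = 9/(s^2 + 81), the inverse is exp(5*t)*sin(9*t).

exp(5*t)*sin(9*t)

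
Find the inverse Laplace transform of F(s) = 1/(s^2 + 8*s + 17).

exp(-4*t)*sin(t)

Rewrite the denominator: s^2 + 8*s + 17 = (s + 4)^2 + 1.
The form in (s + 4) signals a first-shifting-theorem factor e^(-4t).
Since L{sin(t)} = 1/(s^2 + 1), the inverse is exp(-4*t)*sin(t).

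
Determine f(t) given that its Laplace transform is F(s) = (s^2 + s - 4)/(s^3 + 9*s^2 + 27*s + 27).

Factor the denominator: s^3 + 9*s^2 + 27*s + 27 = (s + 3)^3.
Partial fraction decomposition gives [1/(s + 3)] + [-5/(s + 3)^2] + [2/(s + 3)^3].
Invert each term: 1/(s + 3) ↔ e^(-3t); -5/(s + 3)^2 ↔ -5t·e^(-3t); 2/(s + 3)^3 ↔ (1)t^2·e^(-3t).

f(t) = t^2*exp(-3*t) - 5*t*exp(-3*t) + exp(-3*t)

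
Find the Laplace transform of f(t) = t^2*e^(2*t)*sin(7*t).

L{sin(7t)} = 7/(s^2 + 49).
Multiplying by e^(2t) shifts s → s - 2, so L{e^(2*t)*sin(7*t)} = 7/((s - 2)^2 + 49).
Then apply L{t^2·g(t)} = (-1)^2 d^2/ds^2[H(s)] with H(s) = 7/((s - 2)^2 + 49):
differentiating 2 times and applying the sign gives 14*(3*s^2 - 12*s - 37)/(s^2 - 4*s + 53)^3.

14*(3*s^2 - 12*s - 37)/(s^2 - 4*s + 53)^3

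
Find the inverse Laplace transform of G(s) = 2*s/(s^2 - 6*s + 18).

Complete the square in the denominator: s^2 - 6*s + 18 = (s - 3)^2 + 3^2.
Split the numerator to match: 2*s = 2·(s - 3) + 2·3.
Invert each term: 2·(s - 3)/((s - 3)^2 + 9) ↔ 2e^(3t)cos(3t); 2·3/((s - 3)^2 + 9) ↔ 2e^(3t)sin(3t).

2*exp(3*t)*sin(3*t) + 2*exp(3*t)*cos(3*t)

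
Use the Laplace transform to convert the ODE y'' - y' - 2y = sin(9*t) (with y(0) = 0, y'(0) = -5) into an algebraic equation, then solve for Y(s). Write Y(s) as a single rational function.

Y(s) = (-5*s^2 - 396)/(s^4 - s^3 + 79*s^2 - 81*s - 162)

Transform both sides with L{·}.
With L{y''} = s^2 Y - s·y(0) - y'(0) and L{y'} = sY - y(0), with y(0) = 0, y'(0) = -5: the LHS transforms to (s^2 - s - 2)Y - (-5).
The right side is L{sin(9*t)} = 9/(s^2 + 81).
So (s^2 - s - 2)Y = 9/(s^2 + 81) + (-5).
Divide through and combine into a single rational function.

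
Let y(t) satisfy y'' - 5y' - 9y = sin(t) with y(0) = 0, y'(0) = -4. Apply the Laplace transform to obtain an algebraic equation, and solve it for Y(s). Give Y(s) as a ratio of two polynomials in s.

Y(s) = (-4*s^2 - 3)/(s^4 - 5*s^3 - 8*s^2 - 5*s - 9)

Apply the Laplace transform to the equation.
With L{y''} = s^2 Y - s·y(0) - y'(0) and L{y'} = sY - y(0), with y(0) = 0, y'(0) = -4: the LHS transforms to (s^2 - 5*s - 9)Y - (-4).
The right side is L{sin(t)} = 1/(s^2 + 1).
So (s^2 - 5*s - 9)Y = 1/(s^2 + 1) + (-4).
Divide through and combine into a single rational function.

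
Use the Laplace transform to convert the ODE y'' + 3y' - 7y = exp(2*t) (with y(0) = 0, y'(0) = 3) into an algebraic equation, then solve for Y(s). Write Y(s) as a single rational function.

Apply the Laplace transform to the equation.
With L{y''} = s^2 Y - s·y(0) - y'(0) and L{y'} = sY - y(0), with y(0) = 0, y'(0) = 3: the LHS transforms to (s^2 + 3*s - 7)Y - (3).
The right side is L{exp(2*t)} = 1/(s - 2).
So (s^2 + 3*s - 7)Y = 1/(s - 2) + (3).
Divide through and combine into a single rational function.

Y(s) = (3*s - 5)/(s^3 + s^2 - 13*s + 14)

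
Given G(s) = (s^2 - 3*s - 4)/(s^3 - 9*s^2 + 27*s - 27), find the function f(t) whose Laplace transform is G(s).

Factor the denominator: s^3 - 9*s^2 + 27*s - 27 = (s - 3)^3.
Partial fraction decomposition gives [1/(s - 3)] + [3/(s - 3)^2] + [-4/(s - 3)^3].
Invert each term: 1/(s - 3) ↔ e^(3t); 3/(s - 3)^2 ↔ 3t·e^(3t); -4/(s - 3)^3 ↔ (-2)t^2·e^(3t).

f(t) = -2*t^2*exp(3*t) + 3*t*exp(3*t) + exp(3*t)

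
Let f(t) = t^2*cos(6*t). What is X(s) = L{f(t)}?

L{cos(6t)} = s/(s^2 + 36).
Then apply L{t^2·g(t)} = (-1)^2 d^2/ds^2[G(s)] with G(s) = s/(s^2 + 36):
differentiating 2 times and applying the sign gives 2*s*(s^2 - 108)/(s^2 + 36)^3.

X(s) = 2*s*(s^2 - 108)/(s^2 + 36)^3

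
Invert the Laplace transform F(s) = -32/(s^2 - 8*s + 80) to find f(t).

Rewrite the denominator: s^2 - 8*s + 80 = (s - 4)^2 + 64.
The form in (s - 4) signals a first-shifting-theorem factor e^(4t).
Since L{sin(8t)} = 8/(s^2 + 64), the inverse is e^(4*t)*sin(8*t), scaled by -4.

f(t) = -4*exp(4*t)*sin(8*t)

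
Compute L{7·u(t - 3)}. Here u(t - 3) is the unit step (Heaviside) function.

By the second shifting theorem, L{u(t - c)·g(t - c)} = e^(-cs)·H(s) with c = 3 and H(s) = L{g(t)}.
L{7} = 7/s.

7*exp(-3*s)/s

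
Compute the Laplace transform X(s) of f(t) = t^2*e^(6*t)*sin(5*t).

L{sin(5t)} = 5/(s^2 + 25).
Multiplying by e^(6t) shifts s → s - 6, so L{e^(6*t)*sin(5*t)} = 5/((s - 6)^2 + 25).
Then apply L{t^2·g(t)} = (-1)^2 d^2/ds^2[G(s)] with G(s) = 5/((s - 6)^2 + 25):
differentiating 2 times and applying the sign gives 10*(3*s^2 - 36*s + 83)/(s^2 - 12*s + 61)^3.

X(s) = 10*(3*s^2 - 36*s + 83)/(s^2 - 12*s + 61)^3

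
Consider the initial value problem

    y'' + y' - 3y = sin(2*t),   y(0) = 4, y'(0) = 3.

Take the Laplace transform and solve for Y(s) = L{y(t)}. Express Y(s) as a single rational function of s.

Y(s) = (4*s^3 + 7*s^2 + 16*s + 30)/(s^4 + s^3 + s^2 + 4*s - 12)

Take the Laplace transform of both sides.
With L{y''} = s^2 Y - s·y(0) - y'(0) and L{y'} = sY - y(0), with y(0) = 4, y'(0) = 3: the LHS transforms to (s^2 + s - 3)Y - (4*s + 7).
The right side is L{sin(2*t)} = 2/(s^2 + 4).
So (s^2 + s - 3)Y = 2/(s^2 + 4) + (4*s + 7).
Isolate Y and clear denominators.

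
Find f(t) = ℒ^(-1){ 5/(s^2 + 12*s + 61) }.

f(t) = exp(-6*t)*sin(5*t)

Rewrite the denominator: s^2 + 12*s + 61 = (s + 6)^2 + 25.
The form in (s + 6) signals a first-shifting-theorem factor e^(-6t).
Since L{sin(5t)} = 5/(s^2 + 25), the inverse is e^(-6*t)*sin(5*t).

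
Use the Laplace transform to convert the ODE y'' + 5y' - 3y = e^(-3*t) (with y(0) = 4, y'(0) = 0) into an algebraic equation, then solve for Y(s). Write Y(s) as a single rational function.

Y(s) = (4*s^2 + 32*s + 61)/(s^3 + 8*s^2 + 12*s - 9)

Apply the Laplace transform to the equation.
Using L{y''} = s^2 Y - s·y(0) - y'(0) and L{y'} = sY - y(0), with y(0) = 4, y'(0) = 0, the left side becomes (s^2 + 5*s - 3)Y - (4*s + 20).
The right side is L{e^(-3*t)} = 1/(s + 3).
So (s^2 + 5*s - 3)Y = 1/(s + 3) + (4*s + 20).
Isolate Y and clear denominators.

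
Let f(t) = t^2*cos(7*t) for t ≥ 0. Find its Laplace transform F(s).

L{cos(7t)} = s/(s^2 + 49).
Then apply L{t^2·g(t)} = (-1)^2 d^2/ds^2[G(s)] with G(s) = s/(s^2 + 49):
differentiating 2 times and applying the sign gives 2*s*(s^2 - 147)/(s^2 + 49)^3.

F(s) = 2*s*(s^2 - 147)/(s^2 + 49)^3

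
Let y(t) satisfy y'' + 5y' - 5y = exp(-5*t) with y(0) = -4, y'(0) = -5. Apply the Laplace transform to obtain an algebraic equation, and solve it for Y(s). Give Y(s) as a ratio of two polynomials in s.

Y(s) = (-4*s^2 - 45*s - 124)/(s^3 + 10*s^2 + 20*s - 25)

Take the Laplace transform of both sides.
The derivative rules (L{y''} = s^2 Y - s·y(0) - y'(0) and L{y'} = sY - y(0), with y(0) = -4, y'(0) = -5) turn the left side into (s^2 + 5*s - 5)Y - (-4*s - 25).
The right side is L{exp(-5*t)} = 1/(s + 5).
So (s^2 + 5*s - 5)Y = 1/(s + 5) + (-4*s - 25).
Solve for Y(s) and write it as one ratio of polynomials.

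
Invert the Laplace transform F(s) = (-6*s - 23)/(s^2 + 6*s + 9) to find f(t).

f(t) = -5*t*exp(-3*t) - 6*exp(-3*t)

Factor the denominator: s^2 + 6*s + 9 = (s + 3)^2.
Partial fraction decomposition gives [-6/(s + 3)] + [-5/(s + 3)^2].
Invert each term: -6/(s + 3) ↔ -6e^(-3t); -5/(s + 3)^2 ↔ -5t·e^(-3t).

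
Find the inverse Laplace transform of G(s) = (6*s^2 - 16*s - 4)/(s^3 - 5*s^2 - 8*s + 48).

Factor the denominator: s^3 - 5*s^2 - 8*s + 48 = (s - 4)^2*(s + 3).
Partial fraction decomposition gives [4/(s - 4)] + [4/(s - 4)^2] + [2/(s + 3)].
Invert each term: 4/(s - 4) ↔ 4e^(4t); 4/(s - 4)^2 ↔ 4t·e^(4t); 2/(s + 3) ↔ 2e^(-3t).

4*t*exp(4*t) + 4*exp(4*t) + 2*exp(-3*t)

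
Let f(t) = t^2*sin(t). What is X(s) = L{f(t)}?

X(s) = 2*(3*s^2 - 1)/(s^2 + 1)^3

L{sin(t)} = 1/(s^2 + 1).
Then apply L{t^2·g(t)} = (-1)^2 d^2/ds^2[G(s)] with G(s) = 1/(s^2 + 1):
differentiating 2 times and applying the sign gives 2*(3*s^2 - 1)/(s^2 + 1)^3.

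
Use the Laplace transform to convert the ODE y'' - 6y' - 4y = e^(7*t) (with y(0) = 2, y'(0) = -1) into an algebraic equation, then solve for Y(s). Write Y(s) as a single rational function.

Y(s) = (2*s^2 - 27*s + 92)/(s^3 - 13*s^2 + 38*s + 28)

Take the Laplace transform of both sides.
The derivative rules (L{y''} = s^2 Y - s·y(0) - y'(0) and L{y'} = sY - y(0), with y(0) = 2, y'(0) = -1) turn the left side into (s^2 - 6*s - 4)Y - (2*s - 13).
The right side is L{e^(7*t)} = 1/(s - 7).
So (s^2 - 6*s - 4)Y = 1/(s - 7) + (2*s - 13).
Solve for Y(s) and write it as one ratio of polynomials.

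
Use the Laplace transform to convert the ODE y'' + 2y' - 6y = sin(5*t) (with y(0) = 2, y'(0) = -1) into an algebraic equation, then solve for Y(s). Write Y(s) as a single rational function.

Transform both sides with L{·}.
With L{y''} = s^2 Y - s·y(0) - y'(0) and L{y'} = sY - y(0), with y(0) = 2, y'(0) = -1: the LHS transforms to (s^2 + 2*s - 6)Y - (2*s + 3).
The right side is L{sin(5*t)} = 5/(s^2 + 25).
So (s^2 + 2*s - 6)Y = 5/(s^2 + 25) + (2*s + 3).
Divide through and combine into a single rational function.

Y(s) = (2*s^3 + 3*s^2 + 50*s + 80)/(s^4 + 2*s^3 + 19*s^2 + 50*s - 150)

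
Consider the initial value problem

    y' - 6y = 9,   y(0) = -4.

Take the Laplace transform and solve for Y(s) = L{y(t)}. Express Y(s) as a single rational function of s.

Y(s) = (-4*s + 9)/(s^2 - 6*s)

Take the Laplace transform of both sides.
With L{y'} = sY - y(0) = sY - (-4): the LHS transforms to (s - 6)Y - (-4).
The right side is L{9} = 9/s.
So (s - 6)Y = 9/s + (-4).
Solve for Y(s) and write it as one ratio of polynomials.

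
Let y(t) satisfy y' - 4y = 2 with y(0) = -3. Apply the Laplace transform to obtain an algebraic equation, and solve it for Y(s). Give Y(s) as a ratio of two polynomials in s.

Y(s) = (-3*s + 2)/(s^2 - 4*s)

Laplace-transform each side.
With L{y'} = sY - y(0) = sY - (-3): the LHS transforms to (s - 4)Y - (-3).
The right side is L{2} = 2/s.
So (s - 4)Y = 2/s + (-3).
Divide through and combine into a single rational function.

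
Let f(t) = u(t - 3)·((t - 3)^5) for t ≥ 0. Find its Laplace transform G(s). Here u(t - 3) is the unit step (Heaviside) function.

G(s) = 120*exp(-3*s)/s^6

By the second shifting theorem, L{u(t - c)·g(t - c)} = e^(-cs)·H(s) with c = 3 and H(s) = L{g(t)}.
L{t^5} = 5!/s^6 = 120/s^6.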